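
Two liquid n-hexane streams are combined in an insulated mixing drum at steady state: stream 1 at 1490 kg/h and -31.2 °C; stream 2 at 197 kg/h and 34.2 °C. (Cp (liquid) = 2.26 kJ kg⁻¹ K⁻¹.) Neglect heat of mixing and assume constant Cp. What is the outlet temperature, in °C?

T_out = -23.6 °C

Energy balance with Q = 0: Σ ṁᵢCp,ᵢ(T_out − Tᵢ) = 0
T_out = Σ ṁᵢCp,ᵢTᵢ / Σ ṁᵢCp,ᵢ
      = -89836 / 3812.6 = -23.563 °C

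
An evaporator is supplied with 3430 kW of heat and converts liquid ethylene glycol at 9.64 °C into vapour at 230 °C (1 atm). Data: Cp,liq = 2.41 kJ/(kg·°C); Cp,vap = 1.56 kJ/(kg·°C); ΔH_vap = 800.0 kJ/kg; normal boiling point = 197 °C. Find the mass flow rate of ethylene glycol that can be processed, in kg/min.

Δh = 2.41×(197−9.64) + 800.0 + 1.56×(230−197) = 1303 kJ/kg
Q = 3430 kW = 3430 kJ/s = 205800 kJ/min
ṁ = Q/Δh = 205800 / 1303 = 157.94 kg/min

ṁ = 158 kg/min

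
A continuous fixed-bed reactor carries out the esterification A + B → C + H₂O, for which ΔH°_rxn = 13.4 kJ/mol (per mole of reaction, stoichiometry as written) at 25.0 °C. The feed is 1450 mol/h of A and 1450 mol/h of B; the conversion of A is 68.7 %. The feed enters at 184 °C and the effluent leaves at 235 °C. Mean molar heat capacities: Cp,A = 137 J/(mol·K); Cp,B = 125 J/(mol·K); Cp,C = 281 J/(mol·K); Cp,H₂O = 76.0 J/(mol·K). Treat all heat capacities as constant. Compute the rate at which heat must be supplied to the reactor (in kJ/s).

Q_in = 14.6 kJ/s

Extent of reaction ξ = 0.687 × 1450 = 996.15 mol/h
Reaction term: ξ·ΔH°_rxn = 996.15 × 13.4 = 13348 kJ/h
Sensible, feed 184→25 °C: -60404 kJ/h
Outlet flows (mol/h): A 453.85, B 453.85, C 996.15, H₂O 996.15
Sensible, products 25→235 °C: 99652 kJ/h
Q = ΔH = 52597 kJ/h = 14.61 kW
Heat supplied = 14.61 kJ/s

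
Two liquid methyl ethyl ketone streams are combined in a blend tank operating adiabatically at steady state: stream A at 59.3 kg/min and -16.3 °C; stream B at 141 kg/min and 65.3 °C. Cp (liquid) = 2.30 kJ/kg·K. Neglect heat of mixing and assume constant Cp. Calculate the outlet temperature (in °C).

Adiabatic, steady state ⇒ Σ ṁᵢCp,ᵢ(T_out − Tᵢ) = 0
Σ ṁᵢCp,ᵢTᵢ = 59.3×2.30×-16.3 + 141×2.30×65.3 = 18954
Σ ṁᵢCp,ᵢ = 59.3×2.30 + 141×2.30 = 460.69
T_out = 18954 / 460.69 = 41.142 °C

T_out = 41.1 °C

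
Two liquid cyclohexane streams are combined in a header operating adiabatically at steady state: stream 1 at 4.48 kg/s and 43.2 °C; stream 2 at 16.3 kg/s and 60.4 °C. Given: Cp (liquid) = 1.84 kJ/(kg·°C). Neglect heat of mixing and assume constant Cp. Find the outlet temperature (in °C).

T_out = 56.7 °C

Adiabatic, steady state ⇒ Σ ṁᵢCp,ᵢ(T_out − Tᵢ) = 0
Σ ṁᵢCp,ᵢTᵢ = 4.48×1.84×43.2 + 16.3×1.84×60.4 = 2167.6
Σ ṁᵢCp,ᵢ = 4.48×1.84 + 16.3×1.84 = 38.235
T_out = 2167.6 / 38.235 = 56.692 °C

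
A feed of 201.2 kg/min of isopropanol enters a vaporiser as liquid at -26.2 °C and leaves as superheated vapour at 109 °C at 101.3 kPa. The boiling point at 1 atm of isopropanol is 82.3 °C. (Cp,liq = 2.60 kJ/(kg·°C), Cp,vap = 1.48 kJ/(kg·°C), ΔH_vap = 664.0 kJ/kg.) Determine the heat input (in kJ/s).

liquid -26.2→82.3 °C: 282.1 kJ/kg
vaporisation at 82.3 °C: 664 kJ/kg
vapour 82.3→109 °C: 39.516 kJ/kg
Δh = 282.1 + 664 + 39.516 = 985.62 kJ/kg
Q = ṁ·Δh = 201.2 kg/min × 985.62 kJ/kg = 198310 kJ/min
|Q| = 3305.1 kW

Q = 3310 kJ/s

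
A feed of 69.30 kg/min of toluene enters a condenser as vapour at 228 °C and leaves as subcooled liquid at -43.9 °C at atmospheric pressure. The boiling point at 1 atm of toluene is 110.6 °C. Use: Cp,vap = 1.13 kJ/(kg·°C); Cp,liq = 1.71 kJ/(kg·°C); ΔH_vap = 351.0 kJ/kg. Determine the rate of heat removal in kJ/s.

Q_c = 864 kJ/s

vapour 228→110.6 °C: -132.66 kJ/kg
condensation at 110.6 °C: -351 kJ/kg
liquid 110.6→-43.9 °C: -264.19 kJ/kg
Δh = -132.66 + -351 + -264.19 = -747.86 kJ/kg
Q = ṁ·Δh = 69.30 kg/min × -747.86 kJ/kg = -51826 kJ/min
|Q| = 863.77 kW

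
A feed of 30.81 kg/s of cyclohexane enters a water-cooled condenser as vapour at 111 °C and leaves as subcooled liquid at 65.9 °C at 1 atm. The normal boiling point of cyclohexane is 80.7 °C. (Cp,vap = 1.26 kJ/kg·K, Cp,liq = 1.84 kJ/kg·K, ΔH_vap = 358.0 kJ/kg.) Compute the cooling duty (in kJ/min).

Q_c = 783000 kJ/min

vapour 111→80.7 °C: -38.178 kJ/kg
condensation at 80.7 °C: -358 kJ/kg
liquid 80.7→65.9 °C: -27.232 kJ/kg
Δh = -38.178 + -358 + -27.232 = -423.41 kJ/kg
Q = ṁ·Δh = 30.81 kg/s × -423.41 kJ/kg = -13045 kJ/s
|Q| = 13045 kW = 782720 kJ/min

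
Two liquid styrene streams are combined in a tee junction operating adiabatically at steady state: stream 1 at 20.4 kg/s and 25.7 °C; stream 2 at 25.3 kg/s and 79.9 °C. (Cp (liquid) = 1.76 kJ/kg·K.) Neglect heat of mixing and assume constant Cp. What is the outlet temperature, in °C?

Energy balance with Q = 0: Σ ṁᵢCp,ᵢ(T_out − Tᵢ) = 0
Σ ṁᵢCp,ᵢTᵢ = 20.4×1.76×25.7 + 25.3×1.76×79.9 = 4480.5
Σ ṁᵢCp,ᵢ = 20.4×1.76 + 25.3×1.76 = 80.432
T_out = 4480.5 / 80.432 = 55.706 °C

T_out = 55.7 °C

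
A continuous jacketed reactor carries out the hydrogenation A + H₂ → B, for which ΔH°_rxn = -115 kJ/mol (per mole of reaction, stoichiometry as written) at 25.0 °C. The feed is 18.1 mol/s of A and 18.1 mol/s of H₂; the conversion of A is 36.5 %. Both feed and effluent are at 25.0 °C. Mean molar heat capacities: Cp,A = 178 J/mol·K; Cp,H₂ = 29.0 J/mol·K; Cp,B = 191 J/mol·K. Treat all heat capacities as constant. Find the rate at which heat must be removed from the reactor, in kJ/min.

Extent of reaction ξ = 0.365 × 18.1 = 6.6065 mol/s
Reaction term: ξ·ΔH°_rxn = 6.6065 × -115 = -759.75 kJ/s
Q = ΔH = -759.75 kJ/s = -759.75 kW
Heat removed = 45585 kJ/min

Q_out = 45600 kJ/min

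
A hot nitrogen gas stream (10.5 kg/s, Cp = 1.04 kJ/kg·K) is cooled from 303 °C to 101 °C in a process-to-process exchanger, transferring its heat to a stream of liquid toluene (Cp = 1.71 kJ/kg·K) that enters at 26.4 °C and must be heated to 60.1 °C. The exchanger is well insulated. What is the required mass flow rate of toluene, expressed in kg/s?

Heat released by hot stream: Q = 10.5 × 1.04 × (303 − 101) = 2205.8 kJ/s
Energy balance on cold side (adiabatic exchanger): Q = ṁ_c·Cp_c·(T_c,out − T_c,in)
ṁ_c = 2205.8 / [1.71 × (60.1 − 26.4)] = 38.278 kg/s

ṁ_c = 38.3 kg/s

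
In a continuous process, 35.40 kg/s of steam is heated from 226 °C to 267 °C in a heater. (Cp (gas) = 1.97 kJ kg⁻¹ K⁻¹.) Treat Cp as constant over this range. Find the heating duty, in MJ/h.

Q = ṁ·Cp·ΔT = 35.40 × 1.97 × (267 − 226) = 2859.3 kJ/s
Heating duty = 10293 MJ/h

Q = 10300 MJ/h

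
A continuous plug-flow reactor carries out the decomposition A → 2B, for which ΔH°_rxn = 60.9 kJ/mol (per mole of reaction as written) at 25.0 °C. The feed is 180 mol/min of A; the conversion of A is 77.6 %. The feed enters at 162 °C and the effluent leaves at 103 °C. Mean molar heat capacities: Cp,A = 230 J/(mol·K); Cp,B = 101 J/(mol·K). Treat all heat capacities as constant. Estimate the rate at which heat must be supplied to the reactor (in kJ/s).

Q_in = 96.0 kJ/s

Extent of reaction ξ = 0.776 × 180 = 139.68 mol/min
Reaction term: ξ·ΔH°_rxn = 139.68 × 60.9 = 8506.5 kJ/min
Sensible, feed 162→25 °C: -5671.8 kJ/min
Outlet flows (mol/min): A 40.32, B 279.36
Sensible, products 25→103 °C: 2924.1 kJ/min
Q = ΔH = 5758.9 kJ/min = 95.981 kW
Heat supplied = 95.981 kJ/s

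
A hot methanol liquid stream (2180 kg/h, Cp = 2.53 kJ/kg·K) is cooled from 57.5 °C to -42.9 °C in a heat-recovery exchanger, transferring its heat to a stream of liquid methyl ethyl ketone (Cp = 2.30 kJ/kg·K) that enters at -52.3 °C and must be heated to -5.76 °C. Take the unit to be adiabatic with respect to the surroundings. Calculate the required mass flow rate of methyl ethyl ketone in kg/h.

Heat released by hot stream: Q = 2180 × 2.53 × (57.5 − -42.9) = 553750 kJ/h
Energy balance on cold side (adiabatic exchanger): Q = ṁ_c·Cp_c·(T_c,out − T_c,in)
ṁ_c = 553750 / [2.30 × (-5.76 − -52.3)] = 5173.2 kg/h

ṁ_c = 5170 kg/h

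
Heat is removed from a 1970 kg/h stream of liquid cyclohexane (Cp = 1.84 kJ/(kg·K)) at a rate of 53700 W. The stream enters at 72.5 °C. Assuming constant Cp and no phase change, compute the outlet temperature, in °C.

T_out = 19.2 °C

Q = 53700 W = 193320 kJ/h
ΔT = Q/(ṁ·Cp) = 193320/(1970×1.84) = 53.333 K
T_out = 72.5 − 53.333 = 19.167 °C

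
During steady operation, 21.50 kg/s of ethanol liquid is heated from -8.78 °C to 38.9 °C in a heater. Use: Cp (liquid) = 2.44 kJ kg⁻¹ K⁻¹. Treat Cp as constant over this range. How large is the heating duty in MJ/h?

Q = ṁ·Cp·ΔT = 21.50 × 2.44 × (38.9 − -8.78) = 2501.3 kJ/s
Heating duty = 9004.7 MJ/h

Q = 9000 MJ/h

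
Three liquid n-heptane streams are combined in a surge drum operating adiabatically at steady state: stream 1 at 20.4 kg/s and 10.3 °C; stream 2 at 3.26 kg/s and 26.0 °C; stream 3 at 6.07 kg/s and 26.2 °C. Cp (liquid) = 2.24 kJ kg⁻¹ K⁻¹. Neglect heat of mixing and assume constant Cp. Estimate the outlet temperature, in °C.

Adiabatic, steady state ⇒ Σ ṁᵢCp,ᵢ(T_out − Tᵢ) = 0
T_out = Σ ṁᵢCp,ᵢTᵢ / Σ ṁᵢCp,ᵢ
      = 1016.8 / 66.595 = 15.268 °C

T_out = 15.3 °C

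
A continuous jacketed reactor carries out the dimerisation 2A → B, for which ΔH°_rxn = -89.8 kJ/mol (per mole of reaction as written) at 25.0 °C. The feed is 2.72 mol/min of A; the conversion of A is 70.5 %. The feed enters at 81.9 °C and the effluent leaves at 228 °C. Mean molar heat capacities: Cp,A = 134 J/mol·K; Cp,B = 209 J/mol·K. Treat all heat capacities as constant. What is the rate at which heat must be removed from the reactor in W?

Extent of reaction ξ = 0.705 × 2.72 / 2 = 0.9588 mol/min
Reaction term: ξ·ΔH°_rxn = 0.9588 × -89.8 = -86.1 kJ/min
Sensible, feed 81.9→25 °C: -20.739 kJ/min
Outlet flows (mol/min): A 0.8024, B 0.9588
Sensible, products 25→228 °C: 62.506 kJ/min
Q = ΔH = -44.333 kJ/min = -0.73889 kW
Heat removed = 738.89 W

Q_out = 739 W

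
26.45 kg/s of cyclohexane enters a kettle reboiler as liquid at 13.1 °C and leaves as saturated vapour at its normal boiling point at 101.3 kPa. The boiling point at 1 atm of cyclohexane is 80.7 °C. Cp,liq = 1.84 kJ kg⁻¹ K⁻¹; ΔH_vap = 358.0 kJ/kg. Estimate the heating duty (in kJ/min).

liquid 13.1→80.7 °C: 124.38 kJ/kg
vaporisation at 80.7 °C: 358 kJ/kg
Δh = 124.38 + 358 = 482.38 kJ/kg
Q = ṁ·Δh = 26.45 kg/s × 482.38 kJ/kg = 12759 kJ/s
|Q| = 12759 kW = 765540 kJ/min

Q = 766000 kJ/min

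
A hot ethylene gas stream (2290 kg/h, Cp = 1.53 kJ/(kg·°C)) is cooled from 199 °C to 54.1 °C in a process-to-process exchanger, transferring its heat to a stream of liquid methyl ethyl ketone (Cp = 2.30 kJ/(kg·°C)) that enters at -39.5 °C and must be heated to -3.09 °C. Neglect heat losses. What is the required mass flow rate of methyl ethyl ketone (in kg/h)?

ṁ_c = 6060 kg/h

Heat released by hot stream: Q = 2290 × 1.53 × (199 − 54.1) = 507690 kJ/h
Energy balance on cold side (adiabatic exchanger): Q = ṁ_c·Cp_c·(T_c,out − T_c,in)
ṁ_c = 507690 / [2.30 × (-3.09 − -39.5)] = 6062.4 kg/h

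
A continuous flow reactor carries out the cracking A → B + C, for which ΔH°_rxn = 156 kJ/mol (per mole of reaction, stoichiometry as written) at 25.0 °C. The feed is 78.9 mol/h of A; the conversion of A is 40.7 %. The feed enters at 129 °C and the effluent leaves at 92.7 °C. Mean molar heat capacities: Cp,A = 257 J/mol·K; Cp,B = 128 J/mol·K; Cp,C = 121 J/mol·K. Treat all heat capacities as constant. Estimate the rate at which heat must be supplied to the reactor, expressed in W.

Extent of reaction ξ = 0.407 × 78.9 = 32.112 mol/h
Reaction term: ξ·ΔH°_rxn = 32.112 × 156 = 5009.5 kJ/h
Sensible, feed 129→25 °C: -2108.8 kJ/h
Outlet flows (mol/h): A 46.788, B 32.112, C 32.112
Sensible, products 25→92.7 °C: 1355.4 kJ/h
Q = ΔH = 4256.1 kJ/h = 1.1822 kW
Heat supplied = 1182.2 W

Q_in = 1180 W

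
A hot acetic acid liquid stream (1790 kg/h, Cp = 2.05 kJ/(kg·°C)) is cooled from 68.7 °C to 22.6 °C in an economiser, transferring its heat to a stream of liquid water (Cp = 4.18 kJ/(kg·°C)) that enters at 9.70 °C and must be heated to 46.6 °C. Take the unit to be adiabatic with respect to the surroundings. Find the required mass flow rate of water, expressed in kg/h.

Heat released by hot stream: Q = 1790 × 2.05 × (68.7 − 22.6) = 169160 kJ/h
Energy balance on cold side (adiabatic exchanger): Q = ṁ_c·Cp_c·(T_c,out − T_c,in)
ṁ_c = 169160 / [4.18 × (46.6 − 9.70)] = 1096.7 kg/h

ṁ_c = 1100 kg/h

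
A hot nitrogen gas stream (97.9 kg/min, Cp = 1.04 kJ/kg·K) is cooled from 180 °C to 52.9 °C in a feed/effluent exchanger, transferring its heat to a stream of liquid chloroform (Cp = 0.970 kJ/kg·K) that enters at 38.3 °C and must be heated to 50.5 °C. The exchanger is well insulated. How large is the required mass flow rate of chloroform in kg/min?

Heat released by hot stream: Q = 97.9 × 1.04 × (180 − 52.9) = 12941 kJ/min
Energy balance on cold side (adiabatic exchanger): Q = ṁ_c·Cp_c·(T_c,out − T_c,in)
ṁ_c = 12941 / [0.970 × (50.5 − 38.3)] = 1093.5 kg/min

ṁ_c = 1090 kg/min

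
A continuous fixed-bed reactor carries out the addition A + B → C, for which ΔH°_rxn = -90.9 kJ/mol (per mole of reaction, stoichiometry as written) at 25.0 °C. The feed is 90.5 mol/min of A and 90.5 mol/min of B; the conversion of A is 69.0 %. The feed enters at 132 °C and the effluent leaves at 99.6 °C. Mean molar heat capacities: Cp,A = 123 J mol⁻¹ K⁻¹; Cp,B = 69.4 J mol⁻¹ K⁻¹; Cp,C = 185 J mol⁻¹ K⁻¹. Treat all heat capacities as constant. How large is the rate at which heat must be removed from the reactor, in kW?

Q_out = 105 kW

Extent of reaction ξ = 0.690 × 90.5 = 62.445 mol/min
Reaction term: ξ·ΔH°_rxn = 62.445 × -90.9 = -5676.3 kJ/min
Sensible, feed 132→25 °C: -1863.1 kJ/min
Outlet flows (mol/min): A 28.055, B 28.055, C 62.445
Sensible, products 25→99.6 °C: 1264.5 kJ/min
Q = ΔH = -6274.9 kJ/min = -104.58 kW
Heat removed = 104.58 kW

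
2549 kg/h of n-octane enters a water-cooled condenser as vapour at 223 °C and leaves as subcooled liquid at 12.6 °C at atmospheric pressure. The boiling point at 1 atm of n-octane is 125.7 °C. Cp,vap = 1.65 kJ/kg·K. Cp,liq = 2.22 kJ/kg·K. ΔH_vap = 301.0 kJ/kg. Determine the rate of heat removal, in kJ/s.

vapour 223→125.7 °C: -160.54 kJ/kg
condensation at 125.7 °C: -301 kJ/kg
liquid 125.7→12.6 °C: -251.08 kJ/kg
Δh = -160.54 + -301 + -251.08 = -712.63 kJ/kg
Q = ṁ·Δh = 2549 kg/h × -712.63 kJ/kg = -1.8165e+06 kJ/h
|Q| = 504.58 kW

Q_c = 505 kJ/s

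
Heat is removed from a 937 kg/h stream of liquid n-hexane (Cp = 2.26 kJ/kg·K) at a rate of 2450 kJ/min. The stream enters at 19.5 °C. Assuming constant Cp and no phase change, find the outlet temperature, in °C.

Q = 2450 kJ/min = 147000 kJ/h
ΔT = Q/(ṁ·Cp) = 147000/(937×2.26) = 69.418 K
T_out = 19.5 − 69.418 = -49.918 °C

T_out = -49.9 °C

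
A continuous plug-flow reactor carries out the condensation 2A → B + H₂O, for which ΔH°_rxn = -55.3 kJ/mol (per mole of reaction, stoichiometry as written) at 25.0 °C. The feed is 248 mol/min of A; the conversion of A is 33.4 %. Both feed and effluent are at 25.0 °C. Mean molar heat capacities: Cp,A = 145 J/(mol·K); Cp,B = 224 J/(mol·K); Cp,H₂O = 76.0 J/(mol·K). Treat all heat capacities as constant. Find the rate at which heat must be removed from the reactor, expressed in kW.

Q_out = 38.2 kW

Extent of reaction ξ = 0.334 × 248 / 2 = 41.416 mol/min
Reaction term: ξ·ΔH°_rxn = 41.416 × -55.3 = -2290.3 kJ/min
Q = ΔH = -2290.3 kJ/min = -38.172 kW
Heat removed = 38.172 kW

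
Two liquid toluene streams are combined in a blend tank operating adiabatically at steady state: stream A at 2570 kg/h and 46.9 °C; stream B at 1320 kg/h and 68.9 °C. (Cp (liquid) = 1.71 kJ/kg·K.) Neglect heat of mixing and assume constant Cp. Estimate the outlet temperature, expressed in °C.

Energy balance with Q = 0: Σ ṁᵢCp,ᵢ(T_out − Tᵢ) = 0
T_out = Σ ṁᵢCp,ᵢTᵢ / Σ ṁᵢCp,ᵢ
      = 361630 / 6651.9 = 54.365 °C

T_out = 54.4 °C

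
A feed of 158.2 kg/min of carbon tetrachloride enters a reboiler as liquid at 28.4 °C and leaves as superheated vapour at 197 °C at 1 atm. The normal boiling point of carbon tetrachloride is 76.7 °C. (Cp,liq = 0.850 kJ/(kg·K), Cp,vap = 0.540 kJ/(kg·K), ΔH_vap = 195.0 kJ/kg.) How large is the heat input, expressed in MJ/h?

liquid 28.4→76.7 °C: 41.055 kJ/kg
vaporisation at 76.7 °C: 195 kJ/kg
vapour 76.7→197 °C: 64.962 kJ/kg
Δh = 41.055 + 195 + 64.962 = 301.02 kJ/kg
Q = ṁ·Δh = 158.2 kg/min × 301.02 kJ/kg = 47621 kJ/min
|Q| = 793.68 kW = 2857.3 MJ/h

Q = 2860 MJ/h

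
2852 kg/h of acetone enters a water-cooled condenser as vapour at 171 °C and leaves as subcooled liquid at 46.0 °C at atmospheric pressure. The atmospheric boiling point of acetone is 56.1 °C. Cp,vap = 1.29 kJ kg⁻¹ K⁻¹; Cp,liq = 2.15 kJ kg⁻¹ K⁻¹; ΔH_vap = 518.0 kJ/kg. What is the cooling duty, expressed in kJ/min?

Q_c = 32700 kJ/min

vapour 171→56.1 °C: -148.22 kJ/kg
condensation at 56.1 °C: -518 kJ/kg
liquid 56.1→46.0 °C: -21.715 kJ/kg
Δh = -148.22 + -518 + -21.715 = -687.94 kJ/kg
Q = ṁ·Δh = 2852 kg/h × -687.94 kJ/kg = -1.962e+06 kJ/h
|Q| = 545 kW = 32700 kJ/min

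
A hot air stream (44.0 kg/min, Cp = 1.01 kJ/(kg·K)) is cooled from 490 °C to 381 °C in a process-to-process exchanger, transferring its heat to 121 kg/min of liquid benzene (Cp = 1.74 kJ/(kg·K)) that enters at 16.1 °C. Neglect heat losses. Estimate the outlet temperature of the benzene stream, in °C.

Heat released by hot stream: Q = 44.0 × 1.01 × (490 − 381) = 4844 kJ/min
Energy balance on cold side (adiabatic exchanger): Q = ṁ_c·Cp_c·(T_c,out − T_c,in)
T_c,out = 16.1 + 4844/(121 × 1.74) = 39.107 °C

T_c,out = 39.1 °C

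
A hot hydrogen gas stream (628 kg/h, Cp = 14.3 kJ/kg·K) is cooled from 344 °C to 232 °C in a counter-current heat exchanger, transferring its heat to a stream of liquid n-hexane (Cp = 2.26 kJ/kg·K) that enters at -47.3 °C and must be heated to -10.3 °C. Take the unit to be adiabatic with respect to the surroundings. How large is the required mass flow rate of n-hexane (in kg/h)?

ṁ_c = 12000 kg/h

Heat released by hot stream: Q = 628 × 14.3 × (344 − 232) = 1.0058e+06 kJ/h
Energy balance on cold side (adiabatic exchanger): Q = ṁ_c·Cp_c·(T_c,out − T_c,in)
ṁ_c = 1.0058e+06 / [2.26 × (-10.3 − -47.3)] = 12028 kg/h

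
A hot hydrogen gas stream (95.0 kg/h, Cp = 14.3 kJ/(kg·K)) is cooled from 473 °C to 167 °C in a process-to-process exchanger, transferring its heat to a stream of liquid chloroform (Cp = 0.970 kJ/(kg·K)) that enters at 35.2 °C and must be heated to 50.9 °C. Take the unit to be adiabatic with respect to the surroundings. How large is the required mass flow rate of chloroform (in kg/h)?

Heat released by hot stream: Q = 95.0 × 14.3 × (473 − 167) = 415700 kJ/h
Energy balance on cold side (adiabatic exchanger): Q = ṁ_c·Cp_c·(T_c,out − T_c,in)
ṁ_c = 415700 / [0.970 × (50.9 − 35.2)] = 27297 kg/h

ṁ_c = 27300 kg/h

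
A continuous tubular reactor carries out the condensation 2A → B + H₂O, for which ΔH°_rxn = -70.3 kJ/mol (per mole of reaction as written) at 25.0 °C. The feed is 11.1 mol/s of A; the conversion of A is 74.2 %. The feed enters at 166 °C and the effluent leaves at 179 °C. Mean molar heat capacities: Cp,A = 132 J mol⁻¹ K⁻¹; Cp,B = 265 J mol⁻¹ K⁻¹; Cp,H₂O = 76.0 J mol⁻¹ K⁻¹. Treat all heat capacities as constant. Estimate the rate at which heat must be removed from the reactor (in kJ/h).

Q_out = 798000 kJ/h

Extent of reaction ξ = 0.742 × 11.1 / 2 = 4.1181 mol/s
Reaction term: ξ·ΔH°_rxn = 4.1181 × -70.3 = -289.5 kJ/s
Sensible, feed 166→25 °C: -206.59 kJ/s
Outlet flows (mol/s): A 2.8638, B 4.1181, H₂O 4.1181
Sensible, products 25→179 °C: 274.47 kJ/s
Q = ΔH = -221.62 kJ/s = -221.62 kW
Heat removed = 797840 kJ/h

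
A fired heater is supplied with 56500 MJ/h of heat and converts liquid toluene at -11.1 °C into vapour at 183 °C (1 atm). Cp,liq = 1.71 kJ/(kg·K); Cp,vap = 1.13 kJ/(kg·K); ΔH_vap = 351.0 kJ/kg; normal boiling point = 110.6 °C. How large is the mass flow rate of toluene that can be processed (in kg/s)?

Δh = 1.71×(110.6−-11.1) + 351.0 + 1.13×(183−110.6) = 640.92 kJ/kg
Q = 56500 MJ/h = 15694 kJ/s = 15694 kJ/s
ṁ = Q/Δh = 15694 / 640.92 = 24.487 kg/s

ṁ = 24.5 kg/s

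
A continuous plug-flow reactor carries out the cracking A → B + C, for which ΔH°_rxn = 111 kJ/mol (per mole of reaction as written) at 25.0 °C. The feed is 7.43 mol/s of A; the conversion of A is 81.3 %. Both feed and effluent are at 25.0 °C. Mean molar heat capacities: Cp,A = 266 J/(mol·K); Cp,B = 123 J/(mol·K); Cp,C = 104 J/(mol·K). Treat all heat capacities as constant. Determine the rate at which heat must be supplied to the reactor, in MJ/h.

Extent of reaction ξ = 0.813 × 7.43 = 6.0406 mol/s
Reaction term: ξ·ΔH°_rxn = 6.0406 × 111 = 670.51 kJ/s
Q = ΔH = 670.51 kJ/s = 670.51 kW
Heat supplied = 2413.8 MJ/h

Q_in = 2410 MJ/h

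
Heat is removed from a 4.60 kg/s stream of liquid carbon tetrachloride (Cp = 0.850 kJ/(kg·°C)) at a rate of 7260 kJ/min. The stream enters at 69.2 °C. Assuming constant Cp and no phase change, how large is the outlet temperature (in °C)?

T_out = 38.3 °C

Q = 7260 kJ/min = 121 kJ/s
ΔT = Q/(ṁ·Cp) = 121/(4.60×0.850) = 30.946 K
T_out = 69.2 − 30.946 = 38.254 °C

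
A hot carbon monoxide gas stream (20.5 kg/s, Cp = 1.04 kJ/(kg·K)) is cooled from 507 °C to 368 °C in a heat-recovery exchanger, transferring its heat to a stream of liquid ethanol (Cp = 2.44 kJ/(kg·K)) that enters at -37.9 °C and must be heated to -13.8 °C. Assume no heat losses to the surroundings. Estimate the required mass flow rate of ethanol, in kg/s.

ṁ_c = 50.4 kg/s

Heat released by hot stream: Q = 20.5 × 1.04 × (507 − 368) = 2963.5 kJ/s
Energy balance on cold side (adiabatic exchanger): Q = ṁ_c·Cp_c·(T_c,out − T_c,in)
ṁ_c = 2963.5 / [2.44 × (-13.8 − -37.9)] = 50.396 kg/s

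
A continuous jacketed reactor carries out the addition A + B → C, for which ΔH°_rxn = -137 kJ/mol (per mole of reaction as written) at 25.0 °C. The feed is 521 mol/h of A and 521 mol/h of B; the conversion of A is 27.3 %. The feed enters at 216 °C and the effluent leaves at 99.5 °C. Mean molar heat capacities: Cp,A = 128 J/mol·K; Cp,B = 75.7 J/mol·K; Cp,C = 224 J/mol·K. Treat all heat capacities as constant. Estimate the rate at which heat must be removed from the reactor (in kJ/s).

Q_out = 8.79 kJ/s

Extent of reaction ξ = 0.273 × 521 = 142.23 mol/h
Reaction term: ξ·ΔH°_rxn = 142.23 × -137 = -19486 kJ/h
Sensible, feed 216→25 °C: -20270 kJ/h
Outlet flows (mol/h): A 378.77, B 378.77, C 142.23
Sensible, products 25→99.5 °C: 8121.6 kJ/h
Q = ΔH = -31635 kJ/h = -8.7874 kW
Heat removed = 8.7874 kJ/s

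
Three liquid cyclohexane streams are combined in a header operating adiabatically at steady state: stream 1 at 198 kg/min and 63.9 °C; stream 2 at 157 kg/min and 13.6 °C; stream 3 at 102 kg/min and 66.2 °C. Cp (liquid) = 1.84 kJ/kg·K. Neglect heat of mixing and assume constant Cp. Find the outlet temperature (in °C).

Adiabatic, steady state ⇒ Σ ṁᵢCp,ᵢ(T_out − Tᵢ) = 0
Σ ṁᵢCp,ᵢTᵢ = 198×1.84×63.9 + 157×1.84×13.6 + 102×1.84×66.2 = 39633
Σ ṁᵢCp,ᵢ = 198×1.84 + 157×1.84 + 102×1.84 = 840.88
T_out = 39633 / 840.88 = 47.133 °C

T_out = 47.1 °C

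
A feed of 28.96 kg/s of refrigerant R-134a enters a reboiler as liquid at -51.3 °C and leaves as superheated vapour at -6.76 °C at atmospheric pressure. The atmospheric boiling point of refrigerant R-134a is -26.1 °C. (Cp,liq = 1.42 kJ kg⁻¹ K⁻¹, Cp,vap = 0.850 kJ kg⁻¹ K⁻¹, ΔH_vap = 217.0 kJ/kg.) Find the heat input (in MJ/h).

Q = 28100 MJ/h

liquid -51.3→-26.1 °C: 35.784 kJ/kg
vaporisation at -26.1 °C: 217 kJ/kg
vapour -26.1→-6.76 °C: 16.439 kJ/kg
Δh = 35.784 + 217 + 16.439 = 269.22 kJ/kg
Q = ṁ·Δh = 28.96 kg/s × 269.22 kJ/kg = 7796.7 kJ/s
|Q| = 7796.7 kW = 28068 MJ/h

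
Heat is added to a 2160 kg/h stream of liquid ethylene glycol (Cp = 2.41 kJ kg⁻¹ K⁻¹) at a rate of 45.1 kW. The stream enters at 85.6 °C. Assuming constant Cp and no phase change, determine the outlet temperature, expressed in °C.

Q = 45.1 kW = 162360 kJ/h
ΔT = Q/(ṁ·Cp) = 162360/(2160×2.41) = 31.189 K
T_out = 85.6 + 31.189 = 116.79 °C

T_out = 117 °C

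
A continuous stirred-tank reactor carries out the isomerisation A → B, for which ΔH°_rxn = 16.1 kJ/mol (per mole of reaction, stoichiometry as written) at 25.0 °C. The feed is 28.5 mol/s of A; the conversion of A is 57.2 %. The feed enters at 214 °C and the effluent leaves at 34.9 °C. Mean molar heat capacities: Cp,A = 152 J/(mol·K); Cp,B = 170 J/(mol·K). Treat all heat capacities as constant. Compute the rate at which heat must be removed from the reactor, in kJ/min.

Extent of reaction ξ = 0.572 × 28.5 = 16.302 mol/s
Reaction term: ξ·ΔH°_rxn = 16.302 × 16.1 = 262.46 kJ/s
Sensible, feed 214→25 °C: -818.75 kJ/s
Outlet flows (mol/s): A 12.198, B 16.302
Sensible, products 25→34.9 °C: 45.792 kJ/s
Q = ΔH = -510.49 kJ/s = -510.49 kW
Heat removed = 30630 kJ/min

Q_out = 30600 kJ/min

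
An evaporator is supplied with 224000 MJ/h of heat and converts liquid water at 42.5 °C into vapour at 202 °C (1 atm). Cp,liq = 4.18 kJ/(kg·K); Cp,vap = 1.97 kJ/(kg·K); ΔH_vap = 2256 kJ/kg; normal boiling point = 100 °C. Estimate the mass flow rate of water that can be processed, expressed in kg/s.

Δh = 4.18×(100−42.5) + 2256 + 1.97×(202−100) = 2697.3 kJ/kg
Q = 224000 MJ/h = 62222 kJ/s = 62222 kJ/s
ṁ = Q/Δh = 62222 / 2697.3 = 23.068 kg/s

ṁ = 23.1 kg/s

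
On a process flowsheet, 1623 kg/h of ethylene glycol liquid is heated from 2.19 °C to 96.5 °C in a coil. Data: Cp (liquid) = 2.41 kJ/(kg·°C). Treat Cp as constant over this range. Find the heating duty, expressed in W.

Q = 102000 W

Q = ṁ·Cp·ΔT = 1623 × 2.41 × (96.5 − 2.19) = 368890 kJ/h
Converting: 368890 / 3600 s = 102.47 kW
Heating duty = 102470 W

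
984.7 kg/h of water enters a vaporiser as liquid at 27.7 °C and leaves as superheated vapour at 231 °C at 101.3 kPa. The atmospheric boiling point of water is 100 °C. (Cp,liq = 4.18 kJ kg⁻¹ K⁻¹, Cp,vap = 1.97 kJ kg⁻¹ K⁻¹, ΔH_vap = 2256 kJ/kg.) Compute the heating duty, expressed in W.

liquid 27.7→100 °C: 302.21 kJ/kg
vaporisation at 100 °C: 2256 kJ/kg
vapour 100→231 °C: 258.07 kJ/kg
Δh = 302.21 + 2256 + 258.07 = 2816.3 kJ/kg
Q = ṁ·Δh = 984.7 kg/h × 2816.3 kJ/kg = 2.7732e+06 kJ/h
|Q| = 770.33 kW = 770330 W

Q = 770000 W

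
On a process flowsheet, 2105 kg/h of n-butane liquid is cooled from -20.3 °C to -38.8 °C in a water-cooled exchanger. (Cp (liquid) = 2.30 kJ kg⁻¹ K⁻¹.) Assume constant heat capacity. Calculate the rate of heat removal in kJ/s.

Q = ṁ·Cp·ΔT = 2105 × 2.30 × (-38.8 − -20.3) = -89568 kJ/h
Converting: 89568 / 3600 s = 24.88 kW

Q_c = 24.9 kJ/s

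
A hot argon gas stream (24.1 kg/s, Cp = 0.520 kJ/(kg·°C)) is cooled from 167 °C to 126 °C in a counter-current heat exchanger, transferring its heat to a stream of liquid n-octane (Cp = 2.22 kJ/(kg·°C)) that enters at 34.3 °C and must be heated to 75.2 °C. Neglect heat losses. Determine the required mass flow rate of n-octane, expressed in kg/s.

Heat released by hot stream: Q = 24.1 × 0.520 × (167 − 126) = 513.81 kJ/s
Energy balance on cold side (adiabatic exchanger): Q = ṁ_c·Cp_c·(T_c,out − T_c,in)
ṁ_c = 513.81 / [2.22 × (75.2 − 34.3)] = 5.6588 kg/s

ṁ_c = 5.66 kg/s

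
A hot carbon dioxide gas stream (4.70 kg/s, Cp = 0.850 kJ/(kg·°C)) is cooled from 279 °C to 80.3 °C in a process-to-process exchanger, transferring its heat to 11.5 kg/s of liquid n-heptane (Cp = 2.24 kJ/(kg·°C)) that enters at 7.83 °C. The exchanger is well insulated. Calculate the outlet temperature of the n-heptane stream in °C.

T_c,out = 38.6 °C

Heat released by hot stream: Q = 4.70 × 0.850 × (279 − 80.3) = 793.81 kJ/s
Energy balance on cold side (adiabatic exchanger): Q = ṁ_c·Cp_c·(T_c,out − T_c,in)
T_c,out = 7.83 + 793.81/(11.5 × 2.24) = 38.645 °C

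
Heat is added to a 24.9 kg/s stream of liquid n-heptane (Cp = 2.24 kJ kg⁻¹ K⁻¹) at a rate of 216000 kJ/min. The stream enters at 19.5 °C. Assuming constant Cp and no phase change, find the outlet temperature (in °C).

Q = 216000 kJ/min = 3600 kJ/s
ΔT = Q/(ṁ·Cp) = 3600/(24.9×2.24) = 64.544 K
T_out = 19.5 + 64.544 = 84.044 °C

T_out = 84.0 °C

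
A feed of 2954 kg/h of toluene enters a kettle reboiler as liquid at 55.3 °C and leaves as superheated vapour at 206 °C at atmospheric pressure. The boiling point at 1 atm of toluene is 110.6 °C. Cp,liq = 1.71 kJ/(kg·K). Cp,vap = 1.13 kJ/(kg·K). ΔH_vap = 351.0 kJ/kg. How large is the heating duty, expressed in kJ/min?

liquid 55.3→110.6 °C: 94.563 kJ/kg
vaporisation at 110.6 °C: 351 kJ/kg
vapour 110.6→206 °C: 107.8 kJ/kg
Δh = 94.563 + 351 + 107.8 = 553.37 kJ/kg
Q = ṁ·Δh = 2954 kg/h × 553.37 kJ/kg = 1.6346e+06 kJ/h
|Q| = 454.07 kW = 27244 kJ/min

Q = 27200 kJ/min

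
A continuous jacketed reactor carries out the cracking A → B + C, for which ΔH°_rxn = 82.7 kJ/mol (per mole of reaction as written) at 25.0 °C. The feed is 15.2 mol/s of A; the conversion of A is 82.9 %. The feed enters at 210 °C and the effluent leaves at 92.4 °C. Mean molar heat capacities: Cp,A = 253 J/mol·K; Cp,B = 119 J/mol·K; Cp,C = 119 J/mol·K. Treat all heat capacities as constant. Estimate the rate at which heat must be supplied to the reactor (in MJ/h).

Extent of reaction ξ = 0.829 × 15.2 = 12.601 mol/s
Reaction term: ξ·ΔH°_rxn = 12.601 × 82.7 = 1042.1 kJ/s
Sensible, feed 210→25 °C: -711.44 kJ/s
Outlet flows (mol/s): A 2.5992, B 12.601, C 12.601
Sensible, products 25→92.4 °C: 246.45 kJ/s
Q = ΔH = 577.1 kJ/s = 577.1 kW
Heat supplied = 2077.6 MJ/h

Q_in = 2080 MJ/h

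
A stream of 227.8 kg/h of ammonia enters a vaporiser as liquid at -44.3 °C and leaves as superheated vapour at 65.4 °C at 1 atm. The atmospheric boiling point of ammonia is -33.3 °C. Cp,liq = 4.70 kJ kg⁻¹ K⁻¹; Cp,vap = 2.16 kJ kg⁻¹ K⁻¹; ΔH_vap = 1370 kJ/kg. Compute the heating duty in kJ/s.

Q = 103 kJ/s

liquid -44.3→-33.3 °C: 51.7 kJ/kg
vaporisation at -33.3 °C: 1370 kJ/kg
vapour -33.3→65.4 °C: 213.19 kJ/kg
Δh = 51.7 + 1370 + 213.19 = 1634.9 kJ/kg
Q = ṁ·Δh = 227.8 kg/h × 1634.9 kJ/kg = 372430 kJ/h
|Q| = 103.45 kW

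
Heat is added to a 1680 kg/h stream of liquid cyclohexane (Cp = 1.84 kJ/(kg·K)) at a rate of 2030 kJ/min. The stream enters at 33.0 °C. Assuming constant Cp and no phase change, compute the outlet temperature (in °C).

T_out = 72.4 °C

Q = 2030 kJ/min = 121800 kJ/h
ΔT = Q/(ṁ·Cp) = 121800/(1680×1.84) = 39.402 K
T_out = 33.0 + 39.402 = 72.402 °C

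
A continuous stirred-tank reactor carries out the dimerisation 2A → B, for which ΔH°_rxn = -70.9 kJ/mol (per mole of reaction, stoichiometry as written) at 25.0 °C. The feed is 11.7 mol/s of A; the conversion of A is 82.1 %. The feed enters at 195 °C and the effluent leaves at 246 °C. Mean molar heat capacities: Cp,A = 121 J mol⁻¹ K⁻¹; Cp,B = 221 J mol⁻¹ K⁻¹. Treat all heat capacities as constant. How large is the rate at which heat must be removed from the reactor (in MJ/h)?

Extent of reaction ξ = 0.821 × 11.7 / 2 = 4.8028 mol/s
Reaction term: ξ·ΔH°_rxn = 4.8028 × -70.9 = -340.52 kJ/s
Sensible, feed 195→25 °C: -240.67 kJ/s
Outlet flows (mol/s): A 2.0943, B 4.8028
Sensible, products 25→246 °C: 290.58 kJ/s
Q = ΔH = -290.61 kJ/s = -290.61 kW
Heat removed = 1046.2 MJ/h

Q_out = 1050 MJ/h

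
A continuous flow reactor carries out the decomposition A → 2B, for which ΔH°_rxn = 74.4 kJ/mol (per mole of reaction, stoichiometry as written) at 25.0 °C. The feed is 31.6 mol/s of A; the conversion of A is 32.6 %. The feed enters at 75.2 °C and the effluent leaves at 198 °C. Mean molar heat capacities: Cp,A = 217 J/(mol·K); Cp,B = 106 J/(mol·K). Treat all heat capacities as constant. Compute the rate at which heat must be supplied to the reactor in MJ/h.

Q_in = 5760 MJ/h

Extent of reaction ξ = 0.326 × 31.6 = 10.302 mol/s
Reaction term: ξ·ΔH°_rxn = 10.302 × 74.4 = 766.44 kJ/s
Sensible, feed 75.2→25 °C: -344.23 kJ/s
Outlet flows (mol/s): A 21.298, B 20.603
Sensible, products 25→198 °C: 1177.4 kJ/s
Q = ΔH = 1599.6 kJ/s = 1599.6 kW
Heat supplied = 5758.5 MJ/h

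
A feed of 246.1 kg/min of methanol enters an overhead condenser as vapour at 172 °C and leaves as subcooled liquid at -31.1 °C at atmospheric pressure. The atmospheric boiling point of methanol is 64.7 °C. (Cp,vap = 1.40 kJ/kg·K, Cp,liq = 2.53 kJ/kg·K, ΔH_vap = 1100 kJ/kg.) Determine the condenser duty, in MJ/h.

Q_c = 22000 MJ/h

vapour 172→64.7 °C: -150.22 kJ/kg
condensation at 64.7 °C: -1100 kJ/kg
liquid 64.7→-31.1 °C: -242.37 kJ/kg
Δh = -150.22 + -1100 + -242.37 = -1492.6 kJ/kg
Q = ṁ·Δh = 246.1 kg/min × -1492.6 kJ/kg = -367330 kJ/min
|Q| = 6122.1 kW = 22040 MJ/h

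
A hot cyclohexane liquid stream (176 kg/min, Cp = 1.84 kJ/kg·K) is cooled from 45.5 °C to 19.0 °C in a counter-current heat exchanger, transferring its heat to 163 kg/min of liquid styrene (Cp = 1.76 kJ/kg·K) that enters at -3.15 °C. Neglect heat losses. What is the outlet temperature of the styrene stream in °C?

T_c,out = 26.8 °C

Heat released by hot stream: Q = 176 × 1.84 × (45.5 − 19.0) = 8581.8 kJ/min
Energy balance on cold side (adiabatic exchanger): Q = ṁ_c·Cp_c·(T_c,out − T_c,in)
T_c,out = -3.15 + 8581.8/(163 × 1.76) = 26.764 °C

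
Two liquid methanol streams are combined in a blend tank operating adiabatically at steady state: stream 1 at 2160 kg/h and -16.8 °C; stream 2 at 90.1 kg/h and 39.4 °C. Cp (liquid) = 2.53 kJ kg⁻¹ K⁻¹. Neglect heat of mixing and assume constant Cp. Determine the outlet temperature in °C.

Energy balance with Q = 0: Σ ṁᵢCp,ᵢ(T_out − Tᵢ) = 0
T_out = Σ ṁᵢCp,ᵢTᵢ / Σ ṁᵢCp,ᵢ
      = -82827 / 5692.8 = -14.55 °C

T_out = -14.5 °C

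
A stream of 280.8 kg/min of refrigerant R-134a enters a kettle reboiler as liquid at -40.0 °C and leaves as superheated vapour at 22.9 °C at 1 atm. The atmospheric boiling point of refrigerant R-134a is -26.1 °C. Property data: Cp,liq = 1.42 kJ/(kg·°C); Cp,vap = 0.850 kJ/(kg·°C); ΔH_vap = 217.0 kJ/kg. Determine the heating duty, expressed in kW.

liquid -40.0→-26.1 °C: 19.738 kJ/kg
vaporisation at -26.1 °C: 217 kJ/kg
vapour -26.1→22.9 °C: 41.65 kJ/kg
Δh = 19.738 + 217 + 41.65 = 278.39 kJ/kg
Q = ṁ·Δh = 280.8 kg/min × 278.39 kJ/kg = 78171 kJ/min
|Q| = 1302.9 kW

Q = 1300 kW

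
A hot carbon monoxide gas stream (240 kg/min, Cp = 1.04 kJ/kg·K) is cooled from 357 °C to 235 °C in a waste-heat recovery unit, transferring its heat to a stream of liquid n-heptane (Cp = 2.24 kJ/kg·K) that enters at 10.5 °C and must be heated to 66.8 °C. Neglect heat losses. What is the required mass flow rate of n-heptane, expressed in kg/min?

Heat released by hot stream: Q = 240 × 1.04 × (357 − 235) = 30451 kJ/min
Energy balance on cold side (adiabatic exchanger): Q = ṁ_c·Cp_c·(T_c,out − T_c,in)
ṁ_c = 30451 / [2.24 × (66.8 − 10.5)] = 241.46 kg/min

ṁ_c = 241 kg/min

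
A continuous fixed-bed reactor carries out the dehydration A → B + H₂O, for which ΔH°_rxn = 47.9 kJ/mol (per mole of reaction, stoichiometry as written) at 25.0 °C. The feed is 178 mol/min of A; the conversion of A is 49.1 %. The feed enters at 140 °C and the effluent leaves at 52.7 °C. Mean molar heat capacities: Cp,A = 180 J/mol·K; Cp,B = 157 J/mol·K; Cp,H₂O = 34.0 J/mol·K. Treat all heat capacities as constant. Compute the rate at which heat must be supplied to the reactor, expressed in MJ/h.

Q_in = 85.0 MJ/h

Extent of reaction ξ = 0.491 × 178 = 87.398 mol/min
Reaction term: ξ·ΔH°_rxn = 87.398 × 47.9 = 4186.4 kJ/min
Sensible, feed 140→25 °C: -3684.6 kJ/min
Outlet flows (mol/min): A 90.602, B 87.398, H₂O 87.398
Sensible, products 25→52.7 °C: 914.14 kJ/min
Q = ΔH = 1415.9 kJ/min = 23.598 kW
Heat supplied = 84.954 MJ/h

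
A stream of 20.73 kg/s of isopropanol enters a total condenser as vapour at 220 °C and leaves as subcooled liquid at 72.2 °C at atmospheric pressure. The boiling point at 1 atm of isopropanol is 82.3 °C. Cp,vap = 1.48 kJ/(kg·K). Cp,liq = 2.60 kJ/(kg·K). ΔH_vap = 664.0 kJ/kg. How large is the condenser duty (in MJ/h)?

vapour 220→82.3 °C: -203.8 kJ/kg
condensation at 82.3 °C: -664 kJ/kg
liquid 82.3→72.2 °C: -26.26 kJ/kg
Δh = -203.8 + -664 + -26.26 = -894.06 kJ/kg
Q = ṁ·Δh = 20.73 kg/s × -894.06 kJ/kg = -18534 kJ/s
|Q| = 18534 kW = 66722 MJ/h

Q_c = 66700 MJ/h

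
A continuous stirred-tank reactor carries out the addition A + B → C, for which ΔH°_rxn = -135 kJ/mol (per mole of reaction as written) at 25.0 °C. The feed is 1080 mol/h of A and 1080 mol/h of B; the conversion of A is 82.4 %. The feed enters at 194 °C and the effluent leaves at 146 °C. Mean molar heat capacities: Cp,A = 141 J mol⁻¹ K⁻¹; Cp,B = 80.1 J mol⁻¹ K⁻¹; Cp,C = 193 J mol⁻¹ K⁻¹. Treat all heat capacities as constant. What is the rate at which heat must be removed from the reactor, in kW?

Extent of reaction ξ = 0.824 × 1080 = 889.92 mol/h
Reaction term: ξ·ΔH°_rxn = 889.92 × -135 = -120140 kJ/h
Sensible, feed 194→25 °C: -40355 kJ/h
Outlet flows (mol/h): A 190.08, B 190.08, C 889.92
Sensible, products 25→146 °C: 25868 kJ/h
Q = ΔH = -134630 kJ/h = -37.396 kW
Heat removed = 37.396 kW

Q_out = 37.4 kW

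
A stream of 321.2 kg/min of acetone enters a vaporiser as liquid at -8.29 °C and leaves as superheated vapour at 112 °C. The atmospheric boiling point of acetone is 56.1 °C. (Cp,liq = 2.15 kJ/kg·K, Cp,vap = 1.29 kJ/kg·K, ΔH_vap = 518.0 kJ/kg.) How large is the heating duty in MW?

liquid -8.29→56.1 °C: 138.44 kJ/kg
vaporisation at 56.1 °C: 518 kJ/kg
vapour 56.1→112 °C: 72.111 kJ/kg
Δh = 138.44 + 518 + 72.111 = 728.55 kJ/kg
Q = ṁ·Δh = 321.2 kg/min × 728.55 kJ/kg = 234010 kJ/min
|Q| = 3900.2 kW = 3.9002 MW

Q = 3.90 MW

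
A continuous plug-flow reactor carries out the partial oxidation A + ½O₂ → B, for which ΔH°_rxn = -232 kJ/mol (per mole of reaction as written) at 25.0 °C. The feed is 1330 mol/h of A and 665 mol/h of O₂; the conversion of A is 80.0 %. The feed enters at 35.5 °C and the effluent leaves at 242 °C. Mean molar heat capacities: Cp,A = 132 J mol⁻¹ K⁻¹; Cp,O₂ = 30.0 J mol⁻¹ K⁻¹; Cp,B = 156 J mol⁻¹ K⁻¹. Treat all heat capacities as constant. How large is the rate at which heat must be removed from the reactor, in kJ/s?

Extent of reaction ξ = 0.800 × 1330 = 1064 mol/h
Reaction term: ξ·ΔH°_rxn = 1064 × -232 = -246850 kJ/h
Sensible, feed 35.5→25 °C: -2052.9 kJ/h
Outlet flows (mol/h): A 266, O₂ 133, B 1064
Sensible, products 25→242 °C: 44504 kJ/h
Q = ΔH = -204400 kJ/h = -56.777 kW
Heat removed = 56.777 kJ/s

Q_out = 56.8 kJ/s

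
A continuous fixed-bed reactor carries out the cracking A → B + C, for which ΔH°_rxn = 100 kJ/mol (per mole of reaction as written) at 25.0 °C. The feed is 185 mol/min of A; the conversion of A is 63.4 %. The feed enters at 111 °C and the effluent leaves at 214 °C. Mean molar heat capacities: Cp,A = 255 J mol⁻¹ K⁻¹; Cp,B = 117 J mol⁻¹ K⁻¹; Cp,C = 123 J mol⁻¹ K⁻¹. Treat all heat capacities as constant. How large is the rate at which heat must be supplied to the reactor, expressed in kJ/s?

Q_in = 271 kJ/s

Extent of reaction ξ = 0.634 × 185 = 117.29 mol/min
Reaction term: ξ·ΔH°_rxn = 117.29 × 100 = 11729 kJ/min
Sensible, feed 111→25 °C: -4057.1 kJ/min
Outlet flows (mol/min): A 67.71, B 117.29, C 117.29
Sensible, products 25→214 °C: 8583.6 kJ/min
Q = ΔH = 16256 kJ/min = 270.93 kW
Heat supplied = 270.93 kJ/s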